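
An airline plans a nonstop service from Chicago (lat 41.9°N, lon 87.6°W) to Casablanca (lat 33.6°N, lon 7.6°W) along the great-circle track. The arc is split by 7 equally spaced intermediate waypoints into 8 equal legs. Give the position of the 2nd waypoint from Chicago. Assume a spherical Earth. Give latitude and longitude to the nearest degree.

Write both endpoints as unit vectors p₁, p₂ with components (cos φ cos λ, cos φ sin λ, sin φ).
The central angle between the endpoints is δ = arccos(p₁·p₂) ≈ 1.073 rad (61.5°).
Interpolate at f = 2/8 with slerp weights a = sin((1−f)δ)/sin δ ≈ 0.820, b = sin(fδ)/sin δ ≈ 0.302.
p = a·p₁ + b·p₂ ≈ (0.275, -0.643, 0.715); φ = arcsin(p_z) ≈ 45.62°, λ = atan2(p_y, p_x) ≈ -66.88°.

≈ lat 46°N, lon 67°W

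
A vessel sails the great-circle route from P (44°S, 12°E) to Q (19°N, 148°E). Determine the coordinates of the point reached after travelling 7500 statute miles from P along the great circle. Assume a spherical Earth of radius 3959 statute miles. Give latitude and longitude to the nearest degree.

Convert each endpoint to a unit vector on the sphere (x = cos φ cos λ, y = cos φ sin λ, z = sin φ).
The central angle between the endpoints is δ = arccos(p₁·p₂) ≈ 2.368 rad (135.7°). The total great-circle distance is δ·R ≈ 2.368 × 3959 ≈ 9375 mi, so the target fraction is f = 7500/9375 ≈ 0.800.
Interpolate at f ≈ 0.800 with slerp weights a = sin((1−f)δ)/sin δ ≈ 0.653, b = sin(fδ)/sin δ ≈ 1.357.
p = a·p₁ + b·p₂ ≈ (-0.629, 0.778, -0.012); φ = arcsin(p_z) ≈ -0.67°, λ = atan2(p_y, p_x) ≈ 128.96°.

≈ (1°S, 129°E)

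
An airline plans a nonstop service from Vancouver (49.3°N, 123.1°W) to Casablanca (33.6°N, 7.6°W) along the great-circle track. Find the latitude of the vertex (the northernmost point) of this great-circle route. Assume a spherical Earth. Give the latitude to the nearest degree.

≈ 60°N

The great circle lies in the plane with unit normal n̂ = (p₁ × p₂)/|p₁ × p₂|.
Here n̂_z ≈ +0.499; the vertex latitude is φ_max = arccos|n̂_z| ≈ 60.1°.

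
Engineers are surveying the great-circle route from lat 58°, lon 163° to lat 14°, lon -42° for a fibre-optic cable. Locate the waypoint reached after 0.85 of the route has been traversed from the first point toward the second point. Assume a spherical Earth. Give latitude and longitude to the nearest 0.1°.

Convert each endpoint to a unit vector on the sphere (x = cos φ cos λ, y = cos φ sin λ, z = sin φ).
The central angle between the endpoints is δ = arccos(p₁·p₂) ≈ 1.835 rad (105.1°).
Interpolate at f = 0.85 with slerp weights a = sin((1−f)δ)/sin δ ≈ 0.281, b = sin(fδ)/sin δ ≈ 1.036.
p = a·p₁ + b·p₂ ≈ (0.604, -0.629, 0.489); φ = arcsin(p_z) ≈ 29.29°, λ = atan2(p_y, p_x) ≈ -46.15°.

≈ lat 29.3°, lon -46.1°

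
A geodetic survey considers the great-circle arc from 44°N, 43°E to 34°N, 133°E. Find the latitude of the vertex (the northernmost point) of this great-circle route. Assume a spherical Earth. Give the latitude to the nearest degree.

≈ 50°N

The great circle lies in the plane with unit normal n̂ = (p₁ × p₂)/|p₁ × p₂|.
Here n̂_z ≈ +0.647; the vertex latitude is φ_max = arccos|n̂_z| ≈ 49.7°.
Check via Clairaut: cos φ_max = |cos φ₁| · sin C = cos(44.0°)·sin(64.1°) ≈ 0.647, again giving ≈ 49.7°.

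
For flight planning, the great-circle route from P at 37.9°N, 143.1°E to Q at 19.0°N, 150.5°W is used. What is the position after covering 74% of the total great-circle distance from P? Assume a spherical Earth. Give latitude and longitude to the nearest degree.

≈ 27°N, 165°W

Write both endpoints as unit vectors p₁, p₂ with components (cos φ cos λ, cos φ sin λ, sin φ).
The central angle between the endpoints is δ = arccos(p₁·p₂) ≈ 1.049 rad (60.1°).
Interpolate at f = 0.74 with slerp weights a = sin((1−f)δ)/sin δ ≈ 0.311, b = sin(fδ)/sin δ ≈ 0.808.
p = a·p₁ + b·p₂ ≈ (-0.861, -0.229, 0.454); φ = arcsin(p_z) ≈ 27.00°, λ = atan2(p_y, p_x) ≈ -165.10°.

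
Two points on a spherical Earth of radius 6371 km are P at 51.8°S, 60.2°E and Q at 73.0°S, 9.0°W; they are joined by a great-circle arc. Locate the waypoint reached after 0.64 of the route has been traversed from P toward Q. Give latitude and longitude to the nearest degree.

≈ 69°S, 29°E

Write both endpoints as unit vectors p₁, p₂ with components (cos φ cos λ, cos φ sin λ, sin φ).
The central angle between the endpoints is δ = arccos(p₁·p₂) ≈ 0.617 rad (35.3°).
Interpolate at f = 0.64 with slerp weights a = sin((1−f)δ)/sin δ ≈ 0.381, b = sin(fδ)/sin δ ≈ 0.665.
p = a·p₁ + b·p₂ ≈ (0.309, 0.174, -0.935); φ = arcsin(p_z) ≈ -69.23°, λ = atan2(p_y, p_x) ≈ 29.37°.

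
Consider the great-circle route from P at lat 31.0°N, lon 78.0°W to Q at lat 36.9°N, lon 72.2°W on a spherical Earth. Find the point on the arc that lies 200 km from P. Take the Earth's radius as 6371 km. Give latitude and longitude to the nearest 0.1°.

Write both endpoints as unit vectors p₁, p₂ with components (cos φ cos λ, cos φ sin λ, sin φ).
The central angle between the endpoints is δ = arccos(p₁·p₂) ≈ 0.133 rad (7.6°). The total great-circle distance is δ·R ≈ 0.133 × 6371 ≈ 846 km, so the target fraction is f = 200/846 ≈ 0.236.
Interpolate at f ≈ 0.236 with slerp weights a = sin((1−f)δ)/sin δ ≈ 0.765, b = sin(fδ)/sin δ ≈ 0.237.
p = a·p₁ + b·p₂ ≈ (0.194, -0.822, 0.536); φ = arcsin(p_z) ≈ 32.42°, λ = atan2(p_y, p_x) ≈ -76.70°.

≈ lat 32.4°N, lon 76.7°W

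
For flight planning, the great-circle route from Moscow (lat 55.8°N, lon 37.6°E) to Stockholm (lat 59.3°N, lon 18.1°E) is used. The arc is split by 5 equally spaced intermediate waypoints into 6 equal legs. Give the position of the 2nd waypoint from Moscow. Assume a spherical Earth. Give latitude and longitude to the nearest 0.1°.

Convert each endpoint to a unit vector on the sphere (x = cos φ cos λ, y = cos φ sin λ, z = sin φ).
The central angle between the endpoints is δ = arccos(p₁·p₂) ≈ 0.192 rad (11.0°).
Interpolate at f = 2/6 with slerp weights a = sin((1−f)δ)/sin δ ≈ 0.669, b = sin(fδ)/sin δ ≈ 0.335.
p = a·p₁ + b·p₂ ≈ (0.461, 0.283, 0.841); φ = arcsin(p_z) ≈ 57.29°, λ = atan2(p_y, p_x) ≈ 31.53°.

≈ lat 57.3°N, lon 31.5°E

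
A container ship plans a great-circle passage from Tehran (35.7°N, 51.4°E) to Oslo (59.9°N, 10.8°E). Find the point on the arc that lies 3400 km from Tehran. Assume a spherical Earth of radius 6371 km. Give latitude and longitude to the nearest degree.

≈ 58°N, 19°E

Write both endpoints as unit vectors p₁, p₂ with components (cos φ cos λ, cos φ sin λ, sin φ).
The central angle between the endpoints is δ = arccos(p₁·p₂) ≈ 0.620 rad (35.5°). The total great-circle distance is δ·R ≈ 0.620 × 6371 ≈ 3948 km, so the target fraction is f = 3400/3948 ≈ 0.861.
Interpolate at f ≈ 0.861 with slerp weights a = sin((1−f)δ)/sin δ ≈ 0.148, b = sin(fδ)/sin δ ≈ 0.876.
p = a·p₁ + b·p₂ ≈ (0.506, 0.176, 0.844); φ = arcsin(p_z) ≈ 57.58°, λ = atan2(p_y, p_x) ≈ 19.18°.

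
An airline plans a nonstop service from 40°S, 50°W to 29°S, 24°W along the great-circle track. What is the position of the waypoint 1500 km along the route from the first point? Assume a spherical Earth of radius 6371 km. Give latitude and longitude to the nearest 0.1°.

Convert each endpoint to a unit vector on the sphere (x = cos φ cos λ, y = cos φ sin λ, z = sin φ).
The central angle between the endpoints is δ = arccos(p₁·p₂) ≈ 0.418 rad (24.0°). The total great-circle distance is δ·R ≈ 0.418 × 6371 ≈ 2664 km, so the target fraction is f = 1500/2664 ≈ 0.563.
Interpolate at f ≈ 0.563 with slerp weights a = sin((1−f)δ)/sin δ ≈ 0.448, b = sin(fδ)/sin δ ≈ 0.574.
p = a·p₁ + b·p₂ ≈ (0.679, -0.467, -0.566); φ = arcsin(p_z) ≈ -34.48°, λ = atan2(p_y, p_x) ≈ -34.50°.

≈ 34.5°S, 34.5°W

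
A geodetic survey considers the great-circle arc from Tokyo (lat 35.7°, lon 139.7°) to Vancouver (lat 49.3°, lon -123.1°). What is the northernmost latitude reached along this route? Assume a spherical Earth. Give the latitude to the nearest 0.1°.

≈ 55.5°

The great circle lies in the plane with unit normal n̂ = (p₁ × p₂)/|p₁ × p₂|.
Here n̂_z ≈ +0.567; the vertex latitude is φ_max = arccos|n̂_z| ≈ 55.5°.
Check via Clairaut: cos φ_max = |cos φ₁| · sin C = cos(35.7°)·sin(44.3°) ≈ 0.567, again giving ≈ 55.5°.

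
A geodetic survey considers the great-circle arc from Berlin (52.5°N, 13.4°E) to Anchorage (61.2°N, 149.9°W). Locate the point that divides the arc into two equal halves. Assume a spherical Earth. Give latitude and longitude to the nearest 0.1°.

≈ 83.1°N, 29.8°W

From cos δ = sin φ₁ sin φ₂ + cos φ₁ cos φ₂ cos Δλ, the central angle is δ ≈ 1.144 rad (65.5°).
Interpolate at f = 1/2 with slerp weights a = sin((1−f)δ)/sin δ ≈ 0.595, b = sin(fδ)/sin δ ≈ 0.595.
p = a·p₁ + b·p₂ ≈ (0.104, -0.060, 0.993); φ = arcsin(p_z) ≈ 83.10°, λ = atan2(p_y, p_x) ≈ -29.82°.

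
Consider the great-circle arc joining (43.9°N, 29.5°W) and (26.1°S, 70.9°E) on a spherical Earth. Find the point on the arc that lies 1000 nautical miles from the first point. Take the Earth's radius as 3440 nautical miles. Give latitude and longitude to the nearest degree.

≈ (38°N, 9°W)

Write both endpoints as unit vectors p₁, p₂ with components (cos φ cos λ, cos φ sin λ, sin φ).
The central angle between the endpoints is δ = arccos(p₁·p₂) ≈ 2.006 rad (115.0°). The total great-circle distance is δ·R ≈ 2.006 × 3440 ≈ 6902 nmi, so the target fraction is f = 1000/6902 ≈ 0.145.
Interpolate at f ≈ 0.145 with slerp weights a = sin((1−f)δ)/sin δ ≈ 1.091, b = sin(fδ)/sin δ ≈ 0.316.
p = a·p₁ + b·p₂ ≈ (0.777, -0.119, 0.618); φ = arcsin(p_z) ≈ 38.15°, λ = atan2(p_y, p_x) ≈ -8.70°.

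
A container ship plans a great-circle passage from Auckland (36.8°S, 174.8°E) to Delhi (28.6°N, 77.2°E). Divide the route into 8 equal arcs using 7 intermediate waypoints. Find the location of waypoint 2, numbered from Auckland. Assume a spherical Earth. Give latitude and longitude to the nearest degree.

≈ 24°S, 146°E

Write both endpoints as unit vectors p₁, p₂ with components (cos φ cos λ, cos φ sin λ, sin φ).
The central angle between the endpoints is δ = arccos(p₁·p₂) ≈ 1.960 rad (112.3°).
Interpolate at f = 2/8 with slerp weights a = sin((1−f)δ)/sin δ ≈ 1.076, b = sin(fδ)/sin δ ≈ 0.509.
p = a·p₁ + b·p₂ ≈ (-0.759, 0.514, -0.401); φ = arcsin(p_z) ≈ -23.62°, λ = atan2(p_y, p_x) ≈ 145.90°.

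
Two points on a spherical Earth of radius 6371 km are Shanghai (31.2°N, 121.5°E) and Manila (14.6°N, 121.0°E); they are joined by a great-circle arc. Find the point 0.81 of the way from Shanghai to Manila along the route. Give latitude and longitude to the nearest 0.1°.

Write both endpoints as unit vectors p₁, p₂ with components (cos φ cos λ, cos φ sin λ, sin φ).
The central angle between the endpoints is δ = arccos(p₁·p₂) ≈ 0.290 rad (16.6°).
Interpolate at f = 0.81 with slerp weights a = sin((1−f)δ)/sin δ ≈ 0.193, b = sin(fδ)/sin δ ≈ 0.814.
p = a·p₁ + b·p₂ ≈ (-0.492, 0.816, 0.305); φ = arcsin(p_z) ≈ 17.75°, λ = atan2(p_y, p_x) ≈ 121.09°.

≈ (17.8°N, 121.1°E)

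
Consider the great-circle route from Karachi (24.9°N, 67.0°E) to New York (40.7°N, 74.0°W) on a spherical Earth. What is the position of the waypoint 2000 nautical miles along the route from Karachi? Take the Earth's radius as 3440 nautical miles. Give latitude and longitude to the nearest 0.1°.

Write both endpoints as unit vectors p₁, p₂ with components (cos φ cos λ, cos φ sin λ, sin φ).
The central angle between the endpoints is δ = arccos(p₁·p₂) ≈ 1.834 rad (105.1°). The total great-circle distance is δ·R ≈ 1.834 × 3440 ≈ 6308 nmi, so the target fraction is f = 2000/6308 ≈ 0.317.
Interpolate at f ≈ 0.317 with slerp weights a = sin((1−f)δ)/sin δ ≈ 0.983, b = sin(fδ)/sin δ ≈ 0.569.
p = a·p₁ + b·p₂ ≈ (0.467, 0.407, 0.785); φ = arcsin(p_z) ≈ 51.72°, λ = atan2(p_y, p_x) ≈ 41.03°.

≈ 51.7°N, 41.0°E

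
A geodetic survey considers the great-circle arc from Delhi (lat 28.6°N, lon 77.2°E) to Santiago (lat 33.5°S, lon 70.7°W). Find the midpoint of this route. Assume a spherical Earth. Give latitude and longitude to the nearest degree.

Write both endpoints as unit vectors p₁, p₂ with components (cos φ cos λ, cos φ sin λ, sin φ).
The central angle between the endpoints is δ = arccos(p₁·p₂) ≈ 2.656 rad (152.2°).
Interpolate at f = 1/2 with slerp weights a = sin((1−f)δ)/sin δ ≈ 2.080, b = sin(fδ)/sin δ ≈ 2.080.
p = a·p₁ + b·p₂ ≈ (0.978, 0.144, -0.152); φ = arcsin(p_z) ≈ -8.76°, λ = atan2(p_y, p_x) ≈ 8.37°.

≈ lat 9°S, lon 8°E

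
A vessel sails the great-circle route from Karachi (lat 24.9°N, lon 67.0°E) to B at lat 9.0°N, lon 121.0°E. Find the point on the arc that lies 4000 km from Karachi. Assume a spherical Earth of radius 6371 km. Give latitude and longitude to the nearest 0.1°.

From cos δ = sin φ₁ sin φ₂ + cos φ₁ cos φ₂ cos Δλ, the central angle is δ ≈ 0.937 rad (53.7°). The total great-circle distance is δ·R ≈ 0.937 × 6371 ≈ 5968 km, so the target fraction is f = 4000/5968 ≈ 0.670.
Interpolate at f ≈ 0.670 with slerp weights a = sin((1−f)δ)/sin δ ≈ 0.377, b = sin(fδ)/sin δ ≈ 0.729.
p = a·p₁ + b·p₂ ≈ (-0.237, 0.932, 0.273); φ = arcsin(p_z) ≈ 15.84°, λ = atan2(p_y, p_x) ≈ 104.27°.

≈ lat 15.8°N, lon 104.3°E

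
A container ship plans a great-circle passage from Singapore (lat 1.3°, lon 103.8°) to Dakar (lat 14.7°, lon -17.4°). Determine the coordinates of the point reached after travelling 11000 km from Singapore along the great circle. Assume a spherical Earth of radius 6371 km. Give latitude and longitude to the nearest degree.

Convert each endpoint to a unit vector on the sphere (x = cos φ cos λ, y = cos φ sin λ, z = sin φ).
The central angle between the endpoints is δ = arccos(p₁·p₂) ≈ 2.089 rad (119.7°). The total great-circle distance is δ·R ≈ 2.089 × 6371 ≈ 13308 km, so the target fraction is f = 11000/13308 ≈ 0.827.
Interpolate at f ≈ 0.827 with slerp weights a = sin((1−f)δ)/sin δ ≈ 0.408, b = sin(fδ)/sin δ ≈ 1.137.
p = a·p₁ + b·p₂ ≈ (0.952, 0.067, 0.298); φ = arcsin(p_z) ≈ 17.33°, λ = atan2(p_y, p_x) ≈ 4.03°.

≈ lat 17°, lon 4°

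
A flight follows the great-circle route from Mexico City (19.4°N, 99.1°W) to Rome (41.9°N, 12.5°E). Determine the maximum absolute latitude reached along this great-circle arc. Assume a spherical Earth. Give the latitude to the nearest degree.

≈ 49°N

The great circle lies in the plane with unit normal n̂ = (p₁ × p₂)/|p₁ × p₂|.
Here n̂_z ≈ +0.653; the vertex latitude is φ_max = arccos|n̂_z| ≈ 49.2°.
Check via Clairaut: cos φ_max = |cos φ₁| · sin C = cos(19.4°)·sin(43.8°) ≈ 0.653, again giving ≈ 49.2°.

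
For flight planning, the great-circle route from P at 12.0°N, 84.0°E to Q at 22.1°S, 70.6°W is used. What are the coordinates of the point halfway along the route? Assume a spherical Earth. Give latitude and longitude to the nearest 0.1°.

From cos δ = sin φ₁ sin φ₂ + cos φ₁ cos φ₂ cos Δλ, the central angle is δ ≈ 2.684 rad (153.8°).
Interpolate at f = 1/2 with slerp weights a = sin((1−f)δ)/sin δ ≈ 2.202, b = sin(fδ)/sin δ ≈ 2.202.
p = a·p₁ + b·p₂ ≈ (0.903, 0.218, -0.371); φ = arcsin(p_z) ≈ -21.76°, λ = atan2(p_y, p_x) ≈ 13.56°.

≈ 21.8°S, 13.6°E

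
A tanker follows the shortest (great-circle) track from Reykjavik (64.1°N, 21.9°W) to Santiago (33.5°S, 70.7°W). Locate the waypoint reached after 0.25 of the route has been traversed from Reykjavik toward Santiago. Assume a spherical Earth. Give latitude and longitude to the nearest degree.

≈ 41°N, 44°W

Write both endpoints as unit vectors p₁, p₂ with components (cos φ cos λ, cos φ sin λ, sin φ).
The central angle between the endpoints is δ = arccos(p₁·p₂) ≈ 1.830 rad (104.9°).
Interpolate at f = 0.25 with slerp weights a = sin((1−f)δ)/sin δ ≈ 1.014, b = sin(fδ)/sin δ ≈ 0.457.
p = a·p₁ + b·p₂ ≈ (0.537, -0.525, 0.660); φ = arcsin(p_z) ≈ 41.32°, λ = atan2(p_y, p_x) ≈ -44.35°.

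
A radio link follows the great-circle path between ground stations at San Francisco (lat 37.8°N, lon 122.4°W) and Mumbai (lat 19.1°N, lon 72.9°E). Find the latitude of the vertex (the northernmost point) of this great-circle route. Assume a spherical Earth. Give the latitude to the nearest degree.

The great circle lies in the plane with unit normal n̂ = (p₁ × p₂)/|p₁ × p₂|.
Here n̂_z ≈ -0.231; the vertex latitude is φ_max = arccos|n̂_z| ≈ 76.7°.

≈ 77°N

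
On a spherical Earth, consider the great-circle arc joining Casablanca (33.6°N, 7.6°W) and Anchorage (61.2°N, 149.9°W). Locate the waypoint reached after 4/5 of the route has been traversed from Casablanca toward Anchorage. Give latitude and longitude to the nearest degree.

From cos δ = sin φ₁ sin φ₂ + cos φ₁ cos φ₂ cos Δλ, the central angle is δ ≈ 1.403 rad (80.4°).
Interpolate at f = 4/5 with slerp weights a = sin((1−f)δ)/sin δ ≈ 0.281, b = sin(fδ)/sin δ ≈ 0.914.
p = a·p₁ + b·p₂ ≈ (-0.149, -0.252, 0.956); φ = arcsin(p_z) ≈ 72.99°, λ = atan2(p_y, p_x) ≈ -120.63°.

≈ (73°N, 121°W)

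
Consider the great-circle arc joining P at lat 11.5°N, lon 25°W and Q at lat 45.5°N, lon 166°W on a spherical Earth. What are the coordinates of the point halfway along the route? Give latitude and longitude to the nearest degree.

Convert each endpoint to a unit vector on the sphere (x = cos φ cos λ, y = cos φ sin λ, z = sin φ).
The central angle between the endpoints is δ = arccos(p₁·p₂) ≈ 1.973 rad (113.1°).
Interpolate at f = 1/2 with slerp weights a = sin((1−f)δ)/sin δ ≈ 0.907, b = sin(fδ)/sin δ ≈ 0.907.
p = a·p₁ + b·p₂ ≈ (0.189, -0.529, 0.827); φ = arcsin(p_z) ≈ 55.82°, λ = atan2(p_y, p_x) ≈ -70.38°.

≈ lat 56°N, lon 70°W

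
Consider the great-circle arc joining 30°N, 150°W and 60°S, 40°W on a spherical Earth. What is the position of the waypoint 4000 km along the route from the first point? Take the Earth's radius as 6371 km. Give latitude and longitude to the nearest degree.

The haversine formula gives a central angle δ ≈ 2.191 rad (125.5°) between the endpoints. The total great-circle distance is δ·R ≈ 2.191 × 6371 ≈ 13958 km, so the target fraction is f = 4000/13958 ≈ 0.287.
Interpolate at f ≈ 0.287 with slerp weights a = sin((1−f)δ)/sin δ ≈ 1.229, b = sin(fδ)/sin δ ≈ 0.722.
p = a·p₁ + b·p₂ ≈ (-0.645, -0.764, -0.011); φ = arcsin(p_z) ≈ -0.61°, λ = atan2(p_y, p_x) ≈ -130.18°.

≈ 1°S, 130°W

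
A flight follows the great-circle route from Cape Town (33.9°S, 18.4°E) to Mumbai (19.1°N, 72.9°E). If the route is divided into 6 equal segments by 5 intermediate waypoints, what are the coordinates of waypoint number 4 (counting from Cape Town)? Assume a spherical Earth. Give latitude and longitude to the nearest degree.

≈ 1°N, 56°E

Write both endpoints as unit vectors p₁, p₂ with components (cos φ cos λ, cos φ sin λ, sin φ).
The central angle between the endpoints is δ = arccos(p₁·p₂) ≈ 1.294 rad (74.2°).
Interpolate at f = 4/6 with slerp weights a = sin((1−f)δ)/sin δ ≈ 0.435, b = sin(fδ)/sin δ ≈ 0.790.
p = a·p₁ + b·p₂ ≈ (0.562, 0.827, 0.016); φ = arcsin(p_z) ≈ 0.91°, λ = atan2(p_y, p_x) ≈ 55.82°.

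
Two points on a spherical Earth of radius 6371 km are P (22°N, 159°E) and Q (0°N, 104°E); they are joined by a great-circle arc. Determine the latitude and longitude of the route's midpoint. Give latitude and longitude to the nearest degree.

Convert each endpoint to a unit vector on the sphere (x = cos φ cos λ, y = cos φ sin λ, z = sin φ).
The central angle between the endpoints is δ = arccos(p₁·p₂) ≈ 1.010 rad (57.9°).
Interpolate at f = 1/2 with slerp weights a = sin((1−f)δ)/sin δ ≈ 0.571, b = sin(fδ)/sin δ ≈ 0.571.
p = a·p₁ + b·p₂ ≈ (-0.633, 0.744, 0.214); φ = arcsin(p_z) ≈ 12.36°, λ = atan2(p_y, p_x) ≈ 130.37°.

≈ (12°N, 130°E)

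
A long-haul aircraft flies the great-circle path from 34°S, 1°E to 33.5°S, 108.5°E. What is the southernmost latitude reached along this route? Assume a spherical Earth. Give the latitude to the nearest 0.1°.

≈ 48.5°S

The great circle lies in the plane with unit normal n̂ = (p₁ × p₂)/|p₁ × p₂|.
Here n̂_z ≈ +0.663; the vertex latitude is φ_max = arccos|n̂_z| ≈ 48.5°.
Check via Clairaut: cos φ_max = |cos φ₁| · sin C = cos(34.0°)·sin(126.9°) ≈ 0.663, again giving ≈ 48.5°.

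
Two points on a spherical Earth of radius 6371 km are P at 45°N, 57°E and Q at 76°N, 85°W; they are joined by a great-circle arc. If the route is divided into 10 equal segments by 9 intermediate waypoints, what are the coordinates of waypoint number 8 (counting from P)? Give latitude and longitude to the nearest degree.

From cos δ = sin φ₁ sin φ₂ + cos φ₁ cos φ₂ cos Δλ, the central angle is δ ≈ 0.987 rad (56.5°).
Interpolate at f = 8/10 with slerp weights a = sin((1−f)δ)/sin δ ≈ 0.235, b = sin(fδ)/sin δ ≈ 0.851.
p = a·p₁ + b·p₂ ≈ (0.108, -0.066, 0.992); φ = arcsin(p_z) ≈ 82.71°, λ = atan2(p_y, p_x) ≈ -31.21°.

≈ 83°N, 31°W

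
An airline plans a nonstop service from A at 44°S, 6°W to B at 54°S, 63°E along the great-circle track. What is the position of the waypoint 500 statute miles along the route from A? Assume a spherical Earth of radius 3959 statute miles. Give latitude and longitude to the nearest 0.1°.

≈ 48.2°S, 2.5°E

Write both endpoints as unit vectors p₁, p₂ with components (cos φ cos λ, cos φ sin λ, sin φ).
The central angle between the endpoints is δ = arccos(p₁·p₂) ≈ 0.776 rad (44.5°). The total great-circle distance is δ·R ≈ 0.776 × 3959 ≈ 3073 mi, so the target fraction is f = 500/3073 ≈ 0.163.
Interpolate at f ≈ 0.163 with slerp weights a = sin((1−f)δ)/sin δ ≈ 0.864, b = sin(fδ)/sin δ ≈ 0.180.
p = a·p₁ + b·p₂ ≈ (0.666, 0.029, -0.745); φ = arcsin(p_z) ≈ -48.20°, λ = atan2(p_y, p_x) ≈ 2.51°.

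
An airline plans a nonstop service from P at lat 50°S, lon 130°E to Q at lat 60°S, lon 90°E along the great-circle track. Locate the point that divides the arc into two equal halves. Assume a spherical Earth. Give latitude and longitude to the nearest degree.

Convert each endpoint to a unit vector on the sphere (x = cos φ cos λ, y = cos φ sin λ, z = sin φ).
The central angle between the endpoints is δ = arccos(p₁·p₂) ≈ 0.428 rad (24.5°).
Interpolate at f = 1/2 with slerp weights a = sin((1−f)δ)/sin δ ≈ 0.512, b = sin(fδ)/sin δ ≈ 0.512.
p = a·p₁ + b·p₂ ≈ (-0.211, 0.508, -0.835); φ = arcsin(p_z) ≈ -56.63°, λ = atan2(p_y, p_x) ≈ 112.60°.

≈ lat 57°S, lon 113°E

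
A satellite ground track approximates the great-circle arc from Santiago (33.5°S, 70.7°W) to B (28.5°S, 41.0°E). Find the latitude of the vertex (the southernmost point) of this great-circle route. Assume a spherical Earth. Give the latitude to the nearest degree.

≈ 47°S

The great circle lies in the plane with unit normal n̂ = (p₁ × p₂)/|p₁ × p₂|.
Here n̂_z ≈ +0.681; the vertex latitude is φ_max = arccos|n̂_z| ≈ 47.1°.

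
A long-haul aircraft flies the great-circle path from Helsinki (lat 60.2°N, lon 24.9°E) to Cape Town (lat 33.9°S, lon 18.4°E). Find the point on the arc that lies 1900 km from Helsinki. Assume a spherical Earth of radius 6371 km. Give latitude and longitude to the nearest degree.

≈ lat 43°N, lon 23°E

Convert each endpoint to a unit vector on the sphere (x = cos φ cos λ, y = cos φ sin λ, z = sin φ).
The central angle between the endpoints is δ = arccos(p₁·p₂) ≈ 1.645 rad (94.3°). The total great-circle distance is δ·R ≈ 1.645 × 6371 ≈ 10480 km, so the target fraction is f = 1900/10480 ≈ 0.181.
Interpolate at f ≈ 0.181 with slerp weights a = sin((1−f)δ)/sin δ ≈ 0.978, b = sin(fδ)/sin δ ≈ 0.295.
p = a·p₁ + b·p₂ ≈ (0.673, 0.282, 0.684); φ = arcsin(p_z) ≈ 43.16°, λ = atan2(p_y, p_x) ≈ 22.72°.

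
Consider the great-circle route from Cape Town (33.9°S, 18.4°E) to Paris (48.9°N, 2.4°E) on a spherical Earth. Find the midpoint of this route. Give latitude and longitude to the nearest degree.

≈ 8°N, 11°E

From cos δ = sin φ₁ sin φ₂ + cos φ₁ cos φ₂ cos Δλ, the central angle is δ ≈ 1.466 rad (84.0°).
Interpolate at f = 1/2 with slerp weights a = sin((1−f)δ)/sin δ ≈ 0.673, b = sin(fδ)/sin δ ≈ 0.673.
p = a·p₁ + b·p₂ ≈ (0.972, 0.195, 0.132); φ = arcsin(p_z) ≈ 7.57°, λ = atan2(p_y, p_x) ≈ 11.33°.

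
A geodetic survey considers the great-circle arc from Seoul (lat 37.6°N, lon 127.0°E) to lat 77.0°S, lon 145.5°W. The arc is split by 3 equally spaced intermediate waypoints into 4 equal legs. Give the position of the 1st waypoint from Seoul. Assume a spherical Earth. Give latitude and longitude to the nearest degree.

≈ lat 7°N, lon 135°E

From cos δ = sin φ₁ sin φ₂ + cos φ₁ cos φ₂ cos Δλ, the central angle is δ ≈ 2.198 rad (125.9°).
Interpolate at f = 1/4 with slerp weights a = sin((1−f)δ)/sin δ ≈ 1.231, b = sin(fδ)/sin δ ≈ 0.645.
p = a·p₁ + b·p₂ ≈ (-0.707, 0.697, 0.123); φ = arcsin(p_z) ≈ 7.06°, λ = atan2(p_y, p_x) ≈ 135.40°.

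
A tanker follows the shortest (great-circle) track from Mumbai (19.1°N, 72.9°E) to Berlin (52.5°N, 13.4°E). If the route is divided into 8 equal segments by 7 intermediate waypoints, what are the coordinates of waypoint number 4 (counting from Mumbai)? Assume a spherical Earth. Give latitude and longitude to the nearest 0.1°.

≈ 39.5°N, 50.2°E

Convert each endpoint to a unit vector on the sphere (x = cos φ cos λ, y = cos φ sin λ, z = sin φ).
The central angle between the endpoints is δ = arccos(p₁·p₂) ≈ 0.987 rad (56.5°).
Interpolate at f = 4/8 with slerp weights a = sin((1−f)δ)/sin δ ≈ 0.568, b = sin(fδ)/sin δ ≈ 0.568.
p = a·p₁ + b·p₂ ≈ (0.494, 0.593, 0.636); φ = arcsin(p_z) ≈ 39.50°, λ = atan2(p_y, p_x) ≈ 50.20°.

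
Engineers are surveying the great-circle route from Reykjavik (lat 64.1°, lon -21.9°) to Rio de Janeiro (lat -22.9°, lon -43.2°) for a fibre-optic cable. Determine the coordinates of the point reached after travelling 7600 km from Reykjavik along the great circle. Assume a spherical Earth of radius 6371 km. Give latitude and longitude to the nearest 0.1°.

≈ lat -2.9°, lon -40.1°

The haversine formula gives a central angle δ ≈ 1.546 rad (88.6°) between the endpoints. The total great-circle distance is δ·R ≈ 1.546 × 6371 ≈ 9849 km, so the target fraction is f = 7600/9849 ≈ 0.772.
Interpolate at f ≈ 0.772 with slerp weights a = sin((1−f)δ)/sin δ ≈ 0.346, b = sin(fδ)/sin δ ≈ 0.930.
p = a·p₁ + b·p₂ ≈ (0.764, -0.643, -0.051); φ = arcsin(p_z) ≈ -2.90°, λ = atan2(p_y, p_x) ≈ -40.05°.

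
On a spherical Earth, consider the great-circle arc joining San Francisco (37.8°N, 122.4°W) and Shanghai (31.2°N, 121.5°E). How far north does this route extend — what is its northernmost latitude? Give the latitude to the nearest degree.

≈ 53°N

The great circle lies in the plane with unit normal n̂ = (p₁ × p₂)/|p₁ × p₂|.
Here n̂_z ≈ -0.607; the vertex latitude is φ_max = arccos|n̂_z| ≈ 52.6°.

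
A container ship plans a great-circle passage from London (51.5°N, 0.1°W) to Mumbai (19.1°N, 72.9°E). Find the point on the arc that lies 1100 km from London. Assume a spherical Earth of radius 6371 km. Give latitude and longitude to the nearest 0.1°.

≈ 50.3°N, 15.5°E

Write both endpoints as unit vectors p₁, p₂ with components (cos φ cos λ, cos φ sin λ, sin φ).
The central angle between the endpoints is δ = arccos(p₁·p₂) ≈ 1.128 rad (64.7°). The total great-circle distance is δ·R ≈ 1.128 × 6371 ≈ 7189 km, so the target fraction is f = 1100/7189 ≈ 0.153.
Interpolate at f ≈ 0.153 with slerp weights a = sin((1−f)δ)/sin δ ≈ 0.904, b = sin(fδ)/sin δ ≈ 0.190.
p = a·p₁ + b·p₂ ≈ (0.615, 0.171, 0.769); φ = arcsin(p_z) ≈ 50.31°, λ = atan2(p_y, p_x) ≈ 15.50°.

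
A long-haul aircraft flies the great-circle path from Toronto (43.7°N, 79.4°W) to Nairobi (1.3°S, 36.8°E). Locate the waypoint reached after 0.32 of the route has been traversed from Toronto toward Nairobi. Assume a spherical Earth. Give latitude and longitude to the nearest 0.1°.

≈ 43.8°N, 30.1°W

Write both endpoints as unit vectors p₁, p₂ with components (cos φ cos λ, cos φ sin λ, sin φ).
The central angle between the endpoints is δ = arccos(p₁·p₂) ≈ 1.912 rad (109.6°).
Interpolate at f = 0.32 with slerp weights a = sin((1−f)δ)/sin δ ≈ 1.023, b = sin(fδ)/sin δ ≈ 0.610.
p = a·p₁ + b·p₂ ≈ (0.624, -0.362, 0.693); φ = arcsin(p_z) ≈ 43.84°, λ = atan2(p_y, p_x) ≈ -30.10°.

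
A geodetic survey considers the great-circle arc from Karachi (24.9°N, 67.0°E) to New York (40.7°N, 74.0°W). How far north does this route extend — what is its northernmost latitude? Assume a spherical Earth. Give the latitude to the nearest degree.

≈ 63°N

The great circle lies in the plane with unit normal n̂ = (p₁ × p₂)/|p₁ × p₂|.
Here n̂_z ≈ -0.448; the vertex latitude is φ_max = arccos|n̂_z| ≈ 63.4°.
Check via Clairaut: cos φ_max = |cos φ₁| · sin C = cos(24.9°)·sin(29.6°) ≈ 0.448, again giving ≈ 63.4°.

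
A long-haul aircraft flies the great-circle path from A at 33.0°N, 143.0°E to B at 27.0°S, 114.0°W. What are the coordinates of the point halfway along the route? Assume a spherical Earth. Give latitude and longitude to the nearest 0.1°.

≈ 4.8°N, 163.3°W

Write both endpoints as unit vectors p₁, p₂ with components (cos φ cos λ, cos φ sin λ, sin φ).
The central angle between the endpoints is δ = arccos(p₁·p₂) ≈ 1.999 rad (114.5°).
Interpolate at f = 1/2 with slerp weights a = sin((1−f)δ)/sin δ ≈ 0.925, b = sin(fδ)/sin δ ≈ 0.925.
p = a·p₁ + b·p₂ ≈ (-0.955, -0.286, 0.084); φ = arcsin(p_z) ≈ 4.81°, λ = atan2(p_y, p_x) ≈ -163.32°.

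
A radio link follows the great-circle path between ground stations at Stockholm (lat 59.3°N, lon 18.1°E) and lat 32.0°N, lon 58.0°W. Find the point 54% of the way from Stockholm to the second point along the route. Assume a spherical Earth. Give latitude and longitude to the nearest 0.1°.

Write both endpoints as unit vectors p₁, p₂ with components (cos φ cos λ, cos φ sin λ, sin φ).
The central angle between the endpoints is δ = arccos(p₁·p₂) ≈ 0.977 rad (56.0°).
Interpolate at f = 0.54 with slerp weights a = sin((1−f)δ)/sin δ ≈ 0.524, b = sin(fδ)/sin δ ≈ 0.607.
p = a·p₁ + b·p₂ ≈ (0.527, -0.354, 0.773); φ = arcsin(p_z) ≈ 50.58°, λ = atan2(p_y, p_x) ≈ -33.85°.

≈ lat 50.6°N, lon 33.9°W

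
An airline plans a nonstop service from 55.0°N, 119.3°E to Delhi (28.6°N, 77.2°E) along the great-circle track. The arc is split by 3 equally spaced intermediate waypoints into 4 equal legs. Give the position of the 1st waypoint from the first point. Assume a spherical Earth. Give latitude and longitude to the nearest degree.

Convert each endpoint to a unit vector on the sphere (x = cos φ cos λ, y = cos φ sin λ, z = sin φ).
The central angle between the endpoints is δ = arccos(p₁·p₂) ≈ 0.699 rad (40.0°).
Interpolate at f = 1/4 with slerp weights a = sin((1−f)δ)/sin δ ≈ 0.778, b = sin(fδ)/sin δ ≈ 0.270.
p = a·p₁ + b·p₂ ≈ (-0.166, 0.620, 0.767); φ = arcsin(p_z) ≈ 50.04°, λ = atan2(p_y, p_x) ≈ 104.96°.

≈ 50°N, 105°E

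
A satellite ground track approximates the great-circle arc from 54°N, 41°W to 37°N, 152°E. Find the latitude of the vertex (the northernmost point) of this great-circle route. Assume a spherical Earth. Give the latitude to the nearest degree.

≈ 84°N

The great circle lies in the plane with unit normal n̂ = (p₁ × p₂)/|p₁ × p₂|.
Here n̂_z ≈ -0.106; the vertex latitude is φ_max = arccos|n̂_z| ≈ 83.9°.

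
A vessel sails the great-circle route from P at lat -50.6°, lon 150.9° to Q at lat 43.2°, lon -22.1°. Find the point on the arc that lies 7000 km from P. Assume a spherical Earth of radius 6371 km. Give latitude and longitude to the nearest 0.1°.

≈ lat -54.3°, lon 33.2°

Convert each endpoint to a unit vector on the sphere (x = cos φ cos λ, y = cos φ sin λ, z = sin φ).
The central angle between the endpoints is δ = arccos(p₁·p₂) ≈ 2.988 rad (171.2°). The total great-circle distance is δ·R ≈ 2.988 × 6371 ≈ 19036 km, so the target fraction is f = 7000/19036 ≈ 0.368.
Interpolate at f ≈ 0.368 with slerp weights a = sin((1−f)δ)/sin δ ≈ 6.206, b = sin(fδ)/sin δ ≈ 5.820.
p = a·p₁ + b·p₂ ≈ (0.489, 0.320, -0.812); φ = arcsin(p_z) ≈ -54.26°, λ = atan2(p_y, p_x) ≈ 33.18°.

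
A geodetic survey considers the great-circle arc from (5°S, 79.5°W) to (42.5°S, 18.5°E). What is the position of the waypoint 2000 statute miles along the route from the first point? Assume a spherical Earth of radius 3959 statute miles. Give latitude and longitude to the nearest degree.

≈ (24°S, 57°W)

Convert each endpoint to a unit vector on the sphere (x = cos φ cos λ, y = cos φ sin λ, z = sin φ).
The central angle between the endpoints is δ = arccos(p₁·p₂) ≈ 1.614 rad (92.5°). The total great-circle distance is δ·R ≈ 1.614 × 3959 ≈ 6390 mi, so the target fraction is f = 2000/6390 ≈ 0.313.
Interpolate at f ≈ 0.313 with slerp weights a = sin((1−f)δ)/sin δ ≈ 0.896, b = sin(fδ)/sin δ ≈ 0.484.
p = a·p₁ + b·p₂ ≈ (0.501, -0.764, -0.405); φ = arcsin(p_z) ≈ -23.91°, λ = atan2(p_y, p_x) ≈ -56.74°.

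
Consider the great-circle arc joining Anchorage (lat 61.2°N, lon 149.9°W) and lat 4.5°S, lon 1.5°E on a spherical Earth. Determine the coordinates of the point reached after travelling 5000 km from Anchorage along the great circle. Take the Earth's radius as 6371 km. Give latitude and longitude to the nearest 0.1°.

≈ lat 64.8°N, lon 35.3°W

Write both endpoints as unit vectors p₁, p₂ with components (cos φ cos λ, cos φ sin λ, sin φ).
The central angle between the endpoints is δ = arccos(p₁·p₂) ≈ 2.083 rad (119.4°). The total great-circle distance is δ·R ≈ 2.083 × 6371 ≈ 13273 km, so the target fraction is f = 5000/13273 ≈ 0.377.
Interpolate at f ≈ 0.377 with slerp weights a = sin((1−f)δ)/sin δ ≈ 1.105, b = sin(fδ)/sin δ ≈ 0.811.
p = a·p₁ + b·p₂ ≈ (0.347, -0.246, 0.905); φ = arcsin(p_z) ≈ 64.81°, λ = atan2(p_y, p_x) ≈ -35.28°.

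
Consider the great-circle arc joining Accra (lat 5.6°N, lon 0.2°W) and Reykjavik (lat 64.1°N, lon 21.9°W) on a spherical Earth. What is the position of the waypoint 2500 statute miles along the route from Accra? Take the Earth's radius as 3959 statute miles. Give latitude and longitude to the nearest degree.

≈ lat 41°N, lon 9°W

The haversine formula gives a central angle δ ≈ 1.057 rad (60.5°) between the endpoints. The total great-circle distance is δ·R ≈ 1.057 × 3959 ≈ 4184 mi, so the target fraction is f = 2500/4184 ≈ 0.598.
Interpolate at f ≈ 0.598 with slerp weights a = sin((1−f)δ)/sin δ ≈ 0.474, b = sin(fδ)/sin δ ≈ 0.678.
p = a·p₁ + b·p₂ ≈ (0.746, -0.112, 0.656); φ = arcsin(p_z) ≈ 41.00°, λ = atan2(p_y, p_x) ≈ -8.54°.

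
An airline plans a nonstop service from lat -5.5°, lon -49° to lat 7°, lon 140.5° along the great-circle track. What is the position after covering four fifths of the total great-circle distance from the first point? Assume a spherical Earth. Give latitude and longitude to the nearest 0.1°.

Convert each endpoint to a unit vector on the sphere (x = cos φ cos λ, y = cos φ sin λ, z = sin φ).
The central angle between the endpoints is δ = arccos(p₁·p₂) ≈ 2.975 rad (170.4°).
Interpolate at f = 4/5 with slerp weights a = sin((1−f)δ)/sin δ ≈ 3.374, b = sin(fδ)/sin δ ≈ 4.155.
p = a·p₁ + b·p₂ ≈ (-0.979, 0.089, 0.183); φ = arcsin(p_z) ≈ 10.55°, λ = atan2(p_y, p_x) ≈ 174.82°.

≈ lat 10.5°, lon 174.8°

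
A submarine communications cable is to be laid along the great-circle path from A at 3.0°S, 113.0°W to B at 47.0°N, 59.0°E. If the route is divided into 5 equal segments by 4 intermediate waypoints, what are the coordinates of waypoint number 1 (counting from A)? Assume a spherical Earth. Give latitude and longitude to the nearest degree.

Convert each endpoint to a unit vector on the sphere (x = cos φ cos λ, y = cos φ sin λ, z = sin φ).
The central angle between the endpoints is δ = arccos(p₁·p₂) ≈ 2.364 rad (135.5°).
Interpolate at f = 1/5 with slerp weights a = sin((1−f)δ)/sin δ ≈ 1.353, b = sin(fδ)/sin δ ≈ 0.649.
p = a·p₁ + b·p₂ ≈ (-0.300, -0.864, 0.404); φ = arcsin(p_z) ≈ 23.83°, λ = atan2(p_y, p_x) ≈ -109.14°.

≈ 24°N, 109°W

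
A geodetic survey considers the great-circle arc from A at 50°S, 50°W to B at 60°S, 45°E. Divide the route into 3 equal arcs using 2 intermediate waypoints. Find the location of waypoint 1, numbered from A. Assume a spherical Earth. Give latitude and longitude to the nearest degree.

From cos δ = sin φ₁ sin φ₂ + cos φ₁ cos φ₂ cos Δλ, the central angle is δ ≈ 0.882 rad (50.6°).
Interpolate at f = 1/3 with slerp weights a = sin((1−f)δ)/sin δ ≈ 0.719, b = sin(fδ)/sin δ ≈ 0.375.
p = a·p₁ + b·p₂ ≈ (0.430, -0.221, -0.876); φ = arcsin(p_z) ≈ -61.11°, λ = atan2(p_y, p_x) ≈ -27.23°.

≈ 61°S, 27°W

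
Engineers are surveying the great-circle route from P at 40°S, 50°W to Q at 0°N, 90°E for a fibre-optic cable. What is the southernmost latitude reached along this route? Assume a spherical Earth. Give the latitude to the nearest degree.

The great circle lies in the plane with unit normal n̂ = (p₁ × p₂)/|p₁ × p₂|.
Here n̂_z ≈ +0.608; the vertex latitude is φ_max = arccos|n̂_z| ≈ 52.5°.
Check via Clairaut: cos φ_max = |cos φ₁| · sin C = cos(40.0°)·sin(127.5°) ≈ 0.608, again giving ≈ 52.5°.

≈ 53°S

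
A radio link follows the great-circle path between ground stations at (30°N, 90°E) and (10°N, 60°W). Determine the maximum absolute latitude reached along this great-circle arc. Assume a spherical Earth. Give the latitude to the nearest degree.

≈ 56°N

The great circle lies in the plane with unit normal n̂ = (p₁ × p₂)/|p₁ × p₂|.
Here n̂_z ≈ -0.562; the vertex latitude is φ_max = arccos|n̂_z| ≈ 55.8°.
Check via Clairaut: cos φ_max = |cos φ₁| · sin C = cos(30.0°)·sin(40.5°) ≈ 0.562, again giving ≈ 55.8°.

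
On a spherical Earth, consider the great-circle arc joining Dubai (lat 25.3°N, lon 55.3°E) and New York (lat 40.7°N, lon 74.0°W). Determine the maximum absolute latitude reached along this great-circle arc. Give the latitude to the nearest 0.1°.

The great circle lies in the plane with unit normal n̂ = (p₁ × p₂)/|p₁ × p₂|.
Here n̂_z ≈ -0.537; the vertex latitude is φ_max = arccos|n̂_z| ≈ 57.5°.

≈ 57.5°N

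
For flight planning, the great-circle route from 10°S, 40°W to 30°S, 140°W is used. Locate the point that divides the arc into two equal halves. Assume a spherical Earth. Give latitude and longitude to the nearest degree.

≈ 29°S, 86°W

Write both endpoints as unit vectors p₁, p₂ with components (cos φ cos λ, cos φ sin λ, sin φ).
The central angle between the endpoints is δ = arccos(p₁·p₂) ≈ 1.632 rad (93.5°).
Interpolate at f = 1/2 with slerp weights a = sin((1−f)δ)/sin δ ≈ 0.730, b = sin(fδ)/sin δ ≈ 0.730.
p = a·p₁ + b·p₂ ≈ (0.066, -0.868, -0.492); φ = arcsin(p_z) ≈ -29.45°, λ = atan2(p_y, p_x) ≈ -85.63°.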